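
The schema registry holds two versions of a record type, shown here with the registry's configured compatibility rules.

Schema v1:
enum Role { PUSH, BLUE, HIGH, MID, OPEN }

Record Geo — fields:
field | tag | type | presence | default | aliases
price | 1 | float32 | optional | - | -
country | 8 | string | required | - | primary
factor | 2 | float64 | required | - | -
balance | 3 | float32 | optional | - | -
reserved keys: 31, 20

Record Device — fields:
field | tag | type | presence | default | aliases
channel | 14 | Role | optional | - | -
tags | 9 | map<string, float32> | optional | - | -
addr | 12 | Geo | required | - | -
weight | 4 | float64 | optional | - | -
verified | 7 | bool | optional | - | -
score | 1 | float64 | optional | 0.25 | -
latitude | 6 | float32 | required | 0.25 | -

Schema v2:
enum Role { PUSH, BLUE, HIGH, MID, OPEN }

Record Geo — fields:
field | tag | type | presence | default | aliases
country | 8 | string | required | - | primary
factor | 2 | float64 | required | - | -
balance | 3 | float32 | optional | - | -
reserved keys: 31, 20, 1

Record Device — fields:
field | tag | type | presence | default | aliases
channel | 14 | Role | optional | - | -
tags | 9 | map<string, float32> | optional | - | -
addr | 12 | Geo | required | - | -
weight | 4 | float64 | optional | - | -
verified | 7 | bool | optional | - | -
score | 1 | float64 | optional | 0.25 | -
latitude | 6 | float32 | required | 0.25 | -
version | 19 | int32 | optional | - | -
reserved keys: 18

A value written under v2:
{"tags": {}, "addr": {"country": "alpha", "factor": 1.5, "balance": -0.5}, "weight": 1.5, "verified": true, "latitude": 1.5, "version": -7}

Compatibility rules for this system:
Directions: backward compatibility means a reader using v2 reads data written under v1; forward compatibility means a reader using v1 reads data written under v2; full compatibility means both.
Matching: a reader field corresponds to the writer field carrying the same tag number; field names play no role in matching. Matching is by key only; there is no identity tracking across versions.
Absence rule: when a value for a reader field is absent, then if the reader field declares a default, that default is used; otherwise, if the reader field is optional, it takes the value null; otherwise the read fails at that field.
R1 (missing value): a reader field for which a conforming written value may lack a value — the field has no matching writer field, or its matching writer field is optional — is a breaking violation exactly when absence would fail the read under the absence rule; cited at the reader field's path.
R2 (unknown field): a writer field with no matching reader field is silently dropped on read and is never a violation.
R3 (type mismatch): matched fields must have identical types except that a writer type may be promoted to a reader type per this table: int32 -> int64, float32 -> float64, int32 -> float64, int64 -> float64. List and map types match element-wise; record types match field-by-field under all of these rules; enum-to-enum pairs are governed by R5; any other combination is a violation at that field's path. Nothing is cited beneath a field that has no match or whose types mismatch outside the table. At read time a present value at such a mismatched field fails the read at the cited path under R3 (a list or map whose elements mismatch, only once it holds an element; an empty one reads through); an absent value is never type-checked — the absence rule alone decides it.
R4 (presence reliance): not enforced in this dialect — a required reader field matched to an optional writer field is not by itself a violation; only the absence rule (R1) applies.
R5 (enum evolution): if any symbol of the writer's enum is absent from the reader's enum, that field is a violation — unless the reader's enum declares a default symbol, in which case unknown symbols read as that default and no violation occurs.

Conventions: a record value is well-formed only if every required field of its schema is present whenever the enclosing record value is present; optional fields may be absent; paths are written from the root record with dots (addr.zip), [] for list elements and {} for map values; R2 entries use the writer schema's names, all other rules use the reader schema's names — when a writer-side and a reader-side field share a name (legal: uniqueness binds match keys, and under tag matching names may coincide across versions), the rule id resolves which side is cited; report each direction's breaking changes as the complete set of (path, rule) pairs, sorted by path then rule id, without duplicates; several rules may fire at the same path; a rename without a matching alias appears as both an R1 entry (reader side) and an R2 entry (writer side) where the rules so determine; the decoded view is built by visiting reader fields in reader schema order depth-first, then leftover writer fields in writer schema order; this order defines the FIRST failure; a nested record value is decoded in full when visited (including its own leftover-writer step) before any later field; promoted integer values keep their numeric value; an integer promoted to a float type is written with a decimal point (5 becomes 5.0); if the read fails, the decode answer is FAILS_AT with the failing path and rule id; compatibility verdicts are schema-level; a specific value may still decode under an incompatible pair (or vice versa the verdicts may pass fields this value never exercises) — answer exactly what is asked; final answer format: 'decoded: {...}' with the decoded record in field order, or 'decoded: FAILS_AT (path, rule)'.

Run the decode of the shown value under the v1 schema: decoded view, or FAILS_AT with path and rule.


the writer's type comes first in each Device pair
decode walk for Device under reader schema v1:
  channel := null (not supplied -> null)
  tags := {}
  addr.price := null (not supplied -> null)
  addr.country := "alpha"
  addr.factor := 1.5
  addr.balance := -0.5
  weight := 1.5
  verified := true
  score := 0.25 (no value, default fills)
  latitude := 1.5
  writer version: unmatched, discarded
  => decoded: {"channel": null, "tags": {}, "addr": {"price": null, "country": "alpha", "factor": 1.5, "balance": -0.5}, "weight": 1.5, "verified": true, "score": 0.25, "latitude": 1.5}
diffs on Device not affecting the asked answer:
  removed field price from record Geo (its key 1 joins the reserved list) -> no rule fires on it and the decoded Device view is identical with or without it
  added field version to record Device: optional int32, tag 19 (in v2 it sits last) -> no rule fires on it and the decoded Device view is identical with or without it

decoded: {"channel": null, "tags": {}, "addr": {"price": null, "country": "alpha", "factor": 1.5, "balance": -0.5}, "weight": 1.5, "verified": true, "score": 0.25, "latitude": 1.5}


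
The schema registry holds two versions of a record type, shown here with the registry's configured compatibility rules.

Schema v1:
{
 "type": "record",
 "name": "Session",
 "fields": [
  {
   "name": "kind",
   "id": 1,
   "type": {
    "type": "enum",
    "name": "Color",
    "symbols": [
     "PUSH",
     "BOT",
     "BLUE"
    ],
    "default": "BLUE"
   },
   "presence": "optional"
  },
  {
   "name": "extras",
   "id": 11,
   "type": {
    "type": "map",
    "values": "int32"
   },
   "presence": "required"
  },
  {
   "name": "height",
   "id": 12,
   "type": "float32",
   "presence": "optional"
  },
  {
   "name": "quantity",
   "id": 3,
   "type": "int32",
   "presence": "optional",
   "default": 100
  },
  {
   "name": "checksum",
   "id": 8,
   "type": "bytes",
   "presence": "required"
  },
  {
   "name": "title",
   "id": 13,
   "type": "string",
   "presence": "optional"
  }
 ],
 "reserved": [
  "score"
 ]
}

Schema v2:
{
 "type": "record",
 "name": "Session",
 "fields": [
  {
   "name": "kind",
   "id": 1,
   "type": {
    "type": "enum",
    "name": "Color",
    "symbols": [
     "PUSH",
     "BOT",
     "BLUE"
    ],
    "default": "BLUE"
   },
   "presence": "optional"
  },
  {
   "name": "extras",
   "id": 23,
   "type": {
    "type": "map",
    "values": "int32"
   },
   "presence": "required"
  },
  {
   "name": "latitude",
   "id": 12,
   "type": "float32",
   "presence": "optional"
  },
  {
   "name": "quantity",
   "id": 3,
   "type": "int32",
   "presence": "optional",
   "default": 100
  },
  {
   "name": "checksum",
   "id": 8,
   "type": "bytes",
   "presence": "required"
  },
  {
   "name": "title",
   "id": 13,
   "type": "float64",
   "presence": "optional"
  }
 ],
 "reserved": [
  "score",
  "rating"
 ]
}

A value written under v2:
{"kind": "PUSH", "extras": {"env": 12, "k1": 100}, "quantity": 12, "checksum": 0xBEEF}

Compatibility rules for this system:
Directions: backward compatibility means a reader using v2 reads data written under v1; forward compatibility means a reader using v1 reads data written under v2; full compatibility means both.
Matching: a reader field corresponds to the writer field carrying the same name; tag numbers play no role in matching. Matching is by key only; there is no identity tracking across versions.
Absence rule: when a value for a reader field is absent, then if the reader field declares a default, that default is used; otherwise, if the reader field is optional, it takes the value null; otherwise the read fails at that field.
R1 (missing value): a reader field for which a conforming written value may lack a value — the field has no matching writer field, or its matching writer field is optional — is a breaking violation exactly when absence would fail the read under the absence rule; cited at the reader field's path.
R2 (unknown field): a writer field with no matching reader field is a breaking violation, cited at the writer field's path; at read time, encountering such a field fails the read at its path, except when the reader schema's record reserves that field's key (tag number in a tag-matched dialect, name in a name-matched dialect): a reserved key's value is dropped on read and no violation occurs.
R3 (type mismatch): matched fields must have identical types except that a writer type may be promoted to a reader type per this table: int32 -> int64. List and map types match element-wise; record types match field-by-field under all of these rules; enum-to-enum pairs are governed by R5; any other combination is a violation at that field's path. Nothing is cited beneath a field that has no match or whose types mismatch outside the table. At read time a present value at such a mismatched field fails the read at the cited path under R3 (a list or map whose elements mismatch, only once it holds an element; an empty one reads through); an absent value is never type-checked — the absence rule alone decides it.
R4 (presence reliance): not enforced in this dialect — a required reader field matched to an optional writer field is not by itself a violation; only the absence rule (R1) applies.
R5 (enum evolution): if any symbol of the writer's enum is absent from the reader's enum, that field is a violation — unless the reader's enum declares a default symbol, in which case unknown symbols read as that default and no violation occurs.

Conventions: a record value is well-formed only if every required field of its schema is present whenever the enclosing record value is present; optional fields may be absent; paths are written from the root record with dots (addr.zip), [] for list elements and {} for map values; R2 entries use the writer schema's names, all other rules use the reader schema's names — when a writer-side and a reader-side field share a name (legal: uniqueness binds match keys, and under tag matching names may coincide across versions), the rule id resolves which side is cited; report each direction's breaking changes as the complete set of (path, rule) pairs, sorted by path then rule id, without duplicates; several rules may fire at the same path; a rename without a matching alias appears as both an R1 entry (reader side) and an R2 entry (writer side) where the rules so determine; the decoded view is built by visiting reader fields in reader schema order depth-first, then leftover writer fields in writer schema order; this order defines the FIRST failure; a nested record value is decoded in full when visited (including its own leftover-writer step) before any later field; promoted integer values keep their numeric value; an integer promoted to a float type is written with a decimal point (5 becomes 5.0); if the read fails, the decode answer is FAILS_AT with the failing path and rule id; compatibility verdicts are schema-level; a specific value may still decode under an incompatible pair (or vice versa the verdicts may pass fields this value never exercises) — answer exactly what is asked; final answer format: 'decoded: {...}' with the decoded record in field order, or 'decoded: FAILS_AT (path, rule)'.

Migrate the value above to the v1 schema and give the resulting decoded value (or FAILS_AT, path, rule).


in Session below, arrows point writer -> reader
decode (reader v1):
  kind := "PUSH"
  extras := {"env": 12, "k1": 100}
  height := null (missing; optional => null)
  quantity := 12
  checksum := 0xBEEF
  title := null (missing; optional => null)
  => decoded: {"kind": "PUSH", "extras": {"env": 12, "k1": 100}, "height": null, "quantity": 12, "checksum": 0xBEEF, "title": null}
checking off the Session differences that do not matter here:
  field extras in record Session: tag 11 changed to 23 -> no rule fires on it and the decoded Session view is identical with or without it
  field title in record Session: type string changed to float64 -> schema-level compatibility only; this Session value's decode is unchanged
  renamed field height to latitude in record Session -> schema-level compatibility only; this Session value's decode is unchanged

decoded: {"kind": "PUSH", "extras": {"env": 12, "k1": 100}, "height": null, "quantity": 12, "checksum": 0xBEEF, "title": null}


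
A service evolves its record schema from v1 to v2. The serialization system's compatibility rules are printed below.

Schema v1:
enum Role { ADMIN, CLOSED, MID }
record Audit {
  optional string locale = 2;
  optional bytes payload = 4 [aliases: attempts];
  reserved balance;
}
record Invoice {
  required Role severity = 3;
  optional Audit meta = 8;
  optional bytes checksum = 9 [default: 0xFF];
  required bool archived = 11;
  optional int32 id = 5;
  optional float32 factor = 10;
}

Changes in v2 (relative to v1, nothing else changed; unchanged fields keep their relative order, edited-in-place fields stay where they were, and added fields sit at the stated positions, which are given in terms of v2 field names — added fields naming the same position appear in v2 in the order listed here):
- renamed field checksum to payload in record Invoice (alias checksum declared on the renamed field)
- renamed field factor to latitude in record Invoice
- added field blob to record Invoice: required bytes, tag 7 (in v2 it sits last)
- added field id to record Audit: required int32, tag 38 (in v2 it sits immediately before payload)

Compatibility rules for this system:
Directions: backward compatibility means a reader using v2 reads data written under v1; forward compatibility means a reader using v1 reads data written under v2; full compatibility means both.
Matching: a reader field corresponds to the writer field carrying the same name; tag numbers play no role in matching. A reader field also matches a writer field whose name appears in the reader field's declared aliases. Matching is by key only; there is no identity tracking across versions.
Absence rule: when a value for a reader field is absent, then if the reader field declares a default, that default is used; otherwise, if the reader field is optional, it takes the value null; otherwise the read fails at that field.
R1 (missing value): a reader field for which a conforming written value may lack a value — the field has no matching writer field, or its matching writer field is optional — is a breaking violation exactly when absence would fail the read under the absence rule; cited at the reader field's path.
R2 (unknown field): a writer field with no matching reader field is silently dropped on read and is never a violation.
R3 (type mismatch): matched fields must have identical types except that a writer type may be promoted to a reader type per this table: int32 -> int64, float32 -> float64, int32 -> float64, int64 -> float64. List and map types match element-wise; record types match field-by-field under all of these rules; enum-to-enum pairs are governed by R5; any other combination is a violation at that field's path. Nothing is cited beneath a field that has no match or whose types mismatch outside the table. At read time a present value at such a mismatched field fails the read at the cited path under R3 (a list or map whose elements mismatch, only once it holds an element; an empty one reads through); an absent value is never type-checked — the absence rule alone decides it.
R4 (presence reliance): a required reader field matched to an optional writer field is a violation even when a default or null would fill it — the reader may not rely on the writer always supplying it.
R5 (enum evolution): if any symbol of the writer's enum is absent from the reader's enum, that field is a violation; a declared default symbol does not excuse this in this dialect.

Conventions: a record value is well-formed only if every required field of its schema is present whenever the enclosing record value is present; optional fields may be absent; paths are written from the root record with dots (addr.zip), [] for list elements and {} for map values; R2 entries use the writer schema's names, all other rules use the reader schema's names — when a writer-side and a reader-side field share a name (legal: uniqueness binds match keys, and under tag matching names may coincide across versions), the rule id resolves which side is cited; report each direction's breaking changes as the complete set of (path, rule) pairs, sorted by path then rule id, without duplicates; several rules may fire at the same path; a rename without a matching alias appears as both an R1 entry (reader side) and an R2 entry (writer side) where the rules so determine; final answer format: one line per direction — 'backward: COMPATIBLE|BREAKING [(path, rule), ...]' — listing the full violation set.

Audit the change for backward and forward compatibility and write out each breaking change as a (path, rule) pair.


backward: BREAKING [(blob, R1), (meta.id, R1)]; forward: COMPATIBLE []

in Invoice below, arrows point writer -> reader
backward on Invoice — v2 reading data written by v1:
  severity: paired with writer severity (Role -> Role; writer required)
  meta: paired with writer meta (Audit -> Audit; writer optional)
  payload: paired with writer checksum (bytes -> bytes; writer optional)
  archived: paired with writer archived (bool -> bool; writer required)
  id: paired with writer id (int32 -> int32; writer optional)
  latitude: no writer-side match
  blob: no writer-side match
  leftover writer field: factor
  meta.locale: paired with writer meta.locale (string -> string; writer optional)
  meta.id: no writer-side match
  meta.payload: paired with writer meta.payload (bytes -> bytes; writer optional)
  R1 fires at blob
  R1 fires at meta.id
  => 2 violation(s): backward is BREAKING for Invoice
forward on Invoice — v1 reading data written by v2:
  severity: paired with writer severity (Role -> Role; writer required)
  meta: paired with writer meta (Audit -> Audit; writer optional)
  checksum: no writer-side match
  archived: paired with writer archived (bool -> bool; writer required)
  id: paired with writer id (int32 -> int32; writer optional)
  factor: no writer-side match
  leftover writer field: payload
  leftover writer field: latitude
  leftover writer field: blob
  meta.locale: paired with writer meta.locale (string -> string; writer optional)
  meta.payload: paired with writer meta.payload (bytes -> bytes; writer optional)
  leftover writer field: meta.id
  => forward verdict for Invoice: COMPATIBLE, no violations


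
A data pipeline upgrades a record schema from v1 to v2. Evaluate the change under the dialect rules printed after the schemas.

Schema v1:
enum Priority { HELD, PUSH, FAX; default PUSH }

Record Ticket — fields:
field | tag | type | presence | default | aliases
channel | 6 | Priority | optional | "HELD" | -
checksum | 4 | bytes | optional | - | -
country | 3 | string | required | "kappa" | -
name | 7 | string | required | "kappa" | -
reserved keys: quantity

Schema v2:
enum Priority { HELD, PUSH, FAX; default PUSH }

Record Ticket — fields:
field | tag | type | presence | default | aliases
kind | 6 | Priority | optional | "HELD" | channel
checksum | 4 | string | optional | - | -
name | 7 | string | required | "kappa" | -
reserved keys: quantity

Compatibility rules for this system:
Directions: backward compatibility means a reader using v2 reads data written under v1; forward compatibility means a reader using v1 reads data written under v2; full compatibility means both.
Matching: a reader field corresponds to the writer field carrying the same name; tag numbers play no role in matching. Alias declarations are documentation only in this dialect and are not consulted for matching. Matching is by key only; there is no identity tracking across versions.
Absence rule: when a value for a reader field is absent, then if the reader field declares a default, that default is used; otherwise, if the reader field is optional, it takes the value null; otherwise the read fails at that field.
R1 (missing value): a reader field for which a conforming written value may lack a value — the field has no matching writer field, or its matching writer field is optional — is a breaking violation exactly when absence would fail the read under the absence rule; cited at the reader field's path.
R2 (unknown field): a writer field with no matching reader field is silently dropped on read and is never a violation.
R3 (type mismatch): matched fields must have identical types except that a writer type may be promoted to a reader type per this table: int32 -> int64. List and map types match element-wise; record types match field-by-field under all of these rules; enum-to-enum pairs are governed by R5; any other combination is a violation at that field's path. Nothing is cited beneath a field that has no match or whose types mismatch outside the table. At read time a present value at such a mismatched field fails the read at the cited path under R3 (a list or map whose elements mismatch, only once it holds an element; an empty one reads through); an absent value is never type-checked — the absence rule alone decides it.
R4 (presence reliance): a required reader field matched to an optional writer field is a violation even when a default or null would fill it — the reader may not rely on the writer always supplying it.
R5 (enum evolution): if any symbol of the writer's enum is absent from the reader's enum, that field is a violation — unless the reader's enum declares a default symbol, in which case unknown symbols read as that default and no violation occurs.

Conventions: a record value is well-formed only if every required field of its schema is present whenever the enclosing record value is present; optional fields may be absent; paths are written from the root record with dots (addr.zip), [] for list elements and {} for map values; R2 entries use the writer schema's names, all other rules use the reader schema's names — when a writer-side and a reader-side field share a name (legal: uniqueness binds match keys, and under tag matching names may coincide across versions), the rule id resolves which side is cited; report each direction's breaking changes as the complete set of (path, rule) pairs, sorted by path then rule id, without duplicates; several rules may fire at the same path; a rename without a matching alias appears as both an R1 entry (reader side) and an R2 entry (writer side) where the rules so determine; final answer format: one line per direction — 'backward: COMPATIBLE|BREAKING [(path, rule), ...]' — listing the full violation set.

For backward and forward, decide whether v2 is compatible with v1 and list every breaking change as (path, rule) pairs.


in Ticket below, arrows point writer -> reader
backward on Ticket — v2 reading data written by v1:
  kind has no writer counterpart
  checksum <- checksum (bytes -> string, writer optional)
  name <- name (string -> string, writer required)
  writer channel: unknown to reader
  writer country: unknown to reader
  rule R3 violated at checksum
  backward on Ticket therefore BREAKING (1)
forward on Ticket — v1 reading data written by v2:
  channel has no writer counterpart
  checksum <- checksum (string -> bytes, writer optional)
  country has no writer counterpart
  name <- name (string -> string, writer required)
  writer kind: unknown to reader
  rule R3 violated at checksum
  forward on Ticket therefore BREAKING (1)

backward: BREAKING [(checksum, R3)]; forward: BREAKING [(checksum, R3)]


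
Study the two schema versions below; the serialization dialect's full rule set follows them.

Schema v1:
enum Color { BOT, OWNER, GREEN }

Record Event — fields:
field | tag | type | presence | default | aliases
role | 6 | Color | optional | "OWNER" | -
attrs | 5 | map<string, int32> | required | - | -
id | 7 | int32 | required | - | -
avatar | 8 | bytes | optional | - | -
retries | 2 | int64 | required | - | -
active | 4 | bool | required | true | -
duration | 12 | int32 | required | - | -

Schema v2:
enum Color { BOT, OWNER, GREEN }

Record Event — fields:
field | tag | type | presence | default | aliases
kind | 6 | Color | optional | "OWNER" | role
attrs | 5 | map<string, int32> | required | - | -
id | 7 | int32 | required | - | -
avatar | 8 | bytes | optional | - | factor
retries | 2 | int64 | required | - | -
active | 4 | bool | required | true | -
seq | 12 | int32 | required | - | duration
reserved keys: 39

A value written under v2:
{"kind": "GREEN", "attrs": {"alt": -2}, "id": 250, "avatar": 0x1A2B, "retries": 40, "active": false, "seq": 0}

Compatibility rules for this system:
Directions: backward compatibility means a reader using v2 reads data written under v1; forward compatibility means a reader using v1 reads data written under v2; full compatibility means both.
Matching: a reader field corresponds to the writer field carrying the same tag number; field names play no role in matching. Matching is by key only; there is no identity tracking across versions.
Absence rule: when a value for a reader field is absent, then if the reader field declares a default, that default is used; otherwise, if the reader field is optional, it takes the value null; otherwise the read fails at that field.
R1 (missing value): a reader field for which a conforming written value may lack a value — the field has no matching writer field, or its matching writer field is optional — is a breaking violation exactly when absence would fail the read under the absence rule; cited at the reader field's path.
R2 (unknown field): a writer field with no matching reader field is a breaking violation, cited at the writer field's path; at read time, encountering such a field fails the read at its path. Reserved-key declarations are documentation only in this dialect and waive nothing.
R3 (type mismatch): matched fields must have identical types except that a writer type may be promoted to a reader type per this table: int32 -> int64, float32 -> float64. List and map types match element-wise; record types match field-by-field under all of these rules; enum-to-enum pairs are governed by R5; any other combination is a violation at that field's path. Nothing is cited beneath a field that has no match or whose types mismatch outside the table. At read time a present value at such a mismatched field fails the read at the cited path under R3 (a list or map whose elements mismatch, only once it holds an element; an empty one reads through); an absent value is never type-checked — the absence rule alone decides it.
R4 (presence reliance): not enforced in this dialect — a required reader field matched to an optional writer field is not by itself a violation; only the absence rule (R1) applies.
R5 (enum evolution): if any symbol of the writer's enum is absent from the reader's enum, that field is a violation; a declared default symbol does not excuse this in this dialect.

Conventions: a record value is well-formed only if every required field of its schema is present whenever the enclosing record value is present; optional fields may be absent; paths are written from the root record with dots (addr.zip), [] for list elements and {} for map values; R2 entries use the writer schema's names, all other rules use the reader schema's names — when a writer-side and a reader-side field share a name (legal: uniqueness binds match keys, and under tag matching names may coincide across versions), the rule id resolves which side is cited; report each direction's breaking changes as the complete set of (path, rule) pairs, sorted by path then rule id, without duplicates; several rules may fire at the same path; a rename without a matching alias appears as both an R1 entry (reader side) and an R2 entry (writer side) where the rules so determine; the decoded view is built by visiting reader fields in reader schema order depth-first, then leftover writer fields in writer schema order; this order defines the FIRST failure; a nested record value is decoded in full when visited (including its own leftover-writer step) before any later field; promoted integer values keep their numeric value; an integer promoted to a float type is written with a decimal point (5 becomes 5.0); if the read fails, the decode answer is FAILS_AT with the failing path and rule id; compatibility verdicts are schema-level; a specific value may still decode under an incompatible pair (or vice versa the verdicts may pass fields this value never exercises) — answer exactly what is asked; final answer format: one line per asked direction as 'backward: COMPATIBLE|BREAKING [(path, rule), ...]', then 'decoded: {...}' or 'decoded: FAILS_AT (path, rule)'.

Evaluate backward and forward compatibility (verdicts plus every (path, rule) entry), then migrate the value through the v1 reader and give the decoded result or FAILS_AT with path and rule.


in Event below, arrows point writer -> reader
backward pass over Event, reader schema v2, writer schema v1:
  kind: paired with writer role (Color -> Color; writer optional)
  attrs: paired with writer attrs (map<string, int32> -> map<string, int32>; writer required)
  id: paired with writer id (int32 -> int32; writer required)
  avatar: paired with writer avatar (bytes -> bytes; writer optional)
  retries: paired with writer retries (int64 -> int64; writer required)
  active: paired with writer active (bool -> bool; writer required)
  seq: paired with writer duration (int32 -> int32; writer required)
  => backward verdict for Event: COMPATIBLE, no violations
forward pass over Event, reader schema v1, writer schema v2:
  role: paired with writer kind (Color -> Color; writer optional)
  attrs: paired with writer attrs (map<string, int32> -> map<string, int32>; writer required)
  id: paired with writer id (int32 -> int32; writer required)
  avatar: paired with writer avatar (bytes -> bytes; writer optional)
  retries: paired with writer retries (int64 -> int64; writer required)
  active: paired with writer active (bool -> bool; writer required)
  duration: paired with writer seq (int32 -> int32; writer required)
  => forward verdict for Event: COMPATIBLE, no violations
decode (reader v1):
  role := "GREEN" (from writer kind)
  attrs := {"alt": -2}
  id := 250
  avatar := 0x1A2B
  retries := 40
  active := false
  duration := 0 (from writer seq)
  => decoded: {"role": "GREEN", "attrs": {"alt": -2}, "id": 250, "avatar": 0x1A2B, "retries": 40, "active": false, "duration": 0}

backward: COMPATIBLE []; forward: COMPATIBLE []; decoded: {"role": "GREEN", "attrs": {"alt": -2}, "id": 250, "avatar": 0x1A2B, "retries": 40, "active": false, "duration": 0}


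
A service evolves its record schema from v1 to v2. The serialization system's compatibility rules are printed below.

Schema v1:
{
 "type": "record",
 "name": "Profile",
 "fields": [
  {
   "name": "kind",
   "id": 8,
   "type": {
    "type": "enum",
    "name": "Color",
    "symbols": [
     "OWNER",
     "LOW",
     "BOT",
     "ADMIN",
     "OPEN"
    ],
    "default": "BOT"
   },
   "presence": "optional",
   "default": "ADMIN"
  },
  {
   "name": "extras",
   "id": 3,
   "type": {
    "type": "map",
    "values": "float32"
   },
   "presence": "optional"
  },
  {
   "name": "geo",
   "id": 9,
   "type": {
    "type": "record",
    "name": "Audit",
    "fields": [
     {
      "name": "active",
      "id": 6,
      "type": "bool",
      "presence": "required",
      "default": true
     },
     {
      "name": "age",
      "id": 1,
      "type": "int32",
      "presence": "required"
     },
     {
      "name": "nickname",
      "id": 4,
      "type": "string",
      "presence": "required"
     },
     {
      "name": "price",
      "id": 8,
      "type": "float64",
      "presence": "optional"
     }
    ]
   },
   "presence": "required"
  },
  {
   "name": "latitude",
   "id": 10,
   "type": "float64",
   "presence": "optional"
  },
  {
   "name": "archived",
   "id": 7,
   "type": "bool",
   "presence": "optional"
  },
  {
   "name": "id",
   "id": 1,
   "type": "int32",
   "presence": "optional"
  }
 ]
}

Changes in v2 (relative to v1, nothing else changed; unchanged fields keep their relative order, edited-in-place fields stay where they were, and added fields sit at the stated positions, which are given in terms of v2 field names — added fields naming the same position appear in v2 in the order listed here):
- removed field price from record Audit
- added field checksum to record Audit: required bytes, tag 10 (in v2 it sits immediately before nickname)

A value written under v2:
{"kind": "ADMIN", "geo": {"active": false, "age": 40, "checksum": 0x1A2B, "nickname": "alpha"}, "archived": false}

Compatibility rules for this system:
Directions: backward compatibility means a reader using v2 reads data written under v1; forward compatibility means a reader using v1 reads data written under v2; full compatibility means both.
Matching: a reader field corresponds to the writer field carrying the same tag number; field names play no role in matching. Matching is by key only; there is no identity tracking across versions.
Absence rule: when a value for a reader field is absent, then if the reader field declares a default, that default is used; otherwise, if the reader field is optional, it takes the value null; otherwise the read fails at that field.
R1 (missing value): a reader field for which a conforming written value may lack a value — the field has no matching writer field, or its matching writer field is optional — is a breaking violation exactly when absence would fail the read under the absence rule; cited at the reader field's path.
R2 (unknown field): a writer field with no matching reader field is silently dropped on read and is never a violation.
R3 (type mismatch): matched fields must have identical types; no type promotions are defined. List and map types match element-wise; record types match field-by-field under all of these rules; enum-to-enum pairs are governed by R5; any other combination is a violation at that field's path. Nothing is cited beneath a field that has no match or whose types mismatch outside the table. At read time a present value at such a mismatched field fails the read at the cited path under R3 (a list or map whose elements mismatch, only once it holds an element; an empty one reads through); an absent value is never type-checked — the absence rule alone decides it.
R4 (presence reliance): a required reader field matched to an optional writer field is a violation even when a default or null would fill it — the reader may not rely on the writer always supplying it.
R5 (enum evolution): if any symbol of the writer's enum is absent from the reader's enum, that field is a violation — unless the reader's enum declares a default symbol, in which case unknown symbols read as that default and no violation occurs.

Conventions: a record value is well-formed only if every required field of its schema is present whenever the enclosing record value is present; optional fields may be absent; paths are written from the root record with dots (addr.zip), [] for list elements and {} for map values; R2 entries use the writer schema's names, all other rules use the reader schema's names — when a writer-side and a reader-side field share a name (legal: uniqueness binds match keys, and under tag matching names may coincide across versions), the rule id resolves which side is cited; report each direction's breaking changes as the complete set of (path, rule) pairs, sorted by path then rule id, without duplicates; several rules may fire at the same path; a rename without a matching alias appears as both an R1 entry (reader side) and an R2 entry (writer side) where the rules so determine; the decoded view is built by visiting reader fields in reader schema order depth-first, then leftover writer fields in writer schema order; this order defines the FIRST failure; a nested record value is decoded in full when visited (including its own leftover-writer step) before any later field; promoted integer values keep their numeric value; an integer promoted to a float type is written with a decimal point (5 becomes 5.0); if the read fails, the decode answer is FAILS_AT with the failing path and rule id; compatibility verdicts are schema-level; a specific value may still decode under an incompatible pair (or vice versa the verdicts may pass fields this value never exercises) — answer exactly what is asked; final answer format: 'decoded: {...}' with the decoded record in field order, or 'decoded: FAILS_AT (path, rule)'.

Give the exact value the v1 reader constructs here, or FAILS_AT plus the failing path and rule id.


each type pair in Profile: writer, then reader
decoding the Profile value with the v1 reader:
  kind := "ADMIN"
  extras := null (absent, optional -> null)
  geo.active := false
  geo.age := 40
  geo.nickname := "alpha"
  geo.price := null (absent, optional -> null)
  writer geo.checksum: unknown -> dropped
  latitude := null (absent, optional -> null)
  archived := false
  id := null (absent, optional -> null)
  => decoded: {"kind": "ADMIN", "extras": null, "geo": {"active": false, "age": 40, "nickname": "alpha", "price": null}, "latitude": null, "archived": false, "id": null}
ruling out the remaining Profile differences:
  removed field price from record Audit -> no rule fires on it and the decoded Profile view is identical with or without it
  added field checksum to record Audit: required bytes, tag 10 (in v2 it sits immediately before nickname) -> shifts the Profile verdicts, not this decode

decoded: {"kind": "ADMIN", "extras": null, "geo": {"active": false, "age": 40, "nickname": "alpha", "price": null}, "latitude": null, "archived": false, "id": null}


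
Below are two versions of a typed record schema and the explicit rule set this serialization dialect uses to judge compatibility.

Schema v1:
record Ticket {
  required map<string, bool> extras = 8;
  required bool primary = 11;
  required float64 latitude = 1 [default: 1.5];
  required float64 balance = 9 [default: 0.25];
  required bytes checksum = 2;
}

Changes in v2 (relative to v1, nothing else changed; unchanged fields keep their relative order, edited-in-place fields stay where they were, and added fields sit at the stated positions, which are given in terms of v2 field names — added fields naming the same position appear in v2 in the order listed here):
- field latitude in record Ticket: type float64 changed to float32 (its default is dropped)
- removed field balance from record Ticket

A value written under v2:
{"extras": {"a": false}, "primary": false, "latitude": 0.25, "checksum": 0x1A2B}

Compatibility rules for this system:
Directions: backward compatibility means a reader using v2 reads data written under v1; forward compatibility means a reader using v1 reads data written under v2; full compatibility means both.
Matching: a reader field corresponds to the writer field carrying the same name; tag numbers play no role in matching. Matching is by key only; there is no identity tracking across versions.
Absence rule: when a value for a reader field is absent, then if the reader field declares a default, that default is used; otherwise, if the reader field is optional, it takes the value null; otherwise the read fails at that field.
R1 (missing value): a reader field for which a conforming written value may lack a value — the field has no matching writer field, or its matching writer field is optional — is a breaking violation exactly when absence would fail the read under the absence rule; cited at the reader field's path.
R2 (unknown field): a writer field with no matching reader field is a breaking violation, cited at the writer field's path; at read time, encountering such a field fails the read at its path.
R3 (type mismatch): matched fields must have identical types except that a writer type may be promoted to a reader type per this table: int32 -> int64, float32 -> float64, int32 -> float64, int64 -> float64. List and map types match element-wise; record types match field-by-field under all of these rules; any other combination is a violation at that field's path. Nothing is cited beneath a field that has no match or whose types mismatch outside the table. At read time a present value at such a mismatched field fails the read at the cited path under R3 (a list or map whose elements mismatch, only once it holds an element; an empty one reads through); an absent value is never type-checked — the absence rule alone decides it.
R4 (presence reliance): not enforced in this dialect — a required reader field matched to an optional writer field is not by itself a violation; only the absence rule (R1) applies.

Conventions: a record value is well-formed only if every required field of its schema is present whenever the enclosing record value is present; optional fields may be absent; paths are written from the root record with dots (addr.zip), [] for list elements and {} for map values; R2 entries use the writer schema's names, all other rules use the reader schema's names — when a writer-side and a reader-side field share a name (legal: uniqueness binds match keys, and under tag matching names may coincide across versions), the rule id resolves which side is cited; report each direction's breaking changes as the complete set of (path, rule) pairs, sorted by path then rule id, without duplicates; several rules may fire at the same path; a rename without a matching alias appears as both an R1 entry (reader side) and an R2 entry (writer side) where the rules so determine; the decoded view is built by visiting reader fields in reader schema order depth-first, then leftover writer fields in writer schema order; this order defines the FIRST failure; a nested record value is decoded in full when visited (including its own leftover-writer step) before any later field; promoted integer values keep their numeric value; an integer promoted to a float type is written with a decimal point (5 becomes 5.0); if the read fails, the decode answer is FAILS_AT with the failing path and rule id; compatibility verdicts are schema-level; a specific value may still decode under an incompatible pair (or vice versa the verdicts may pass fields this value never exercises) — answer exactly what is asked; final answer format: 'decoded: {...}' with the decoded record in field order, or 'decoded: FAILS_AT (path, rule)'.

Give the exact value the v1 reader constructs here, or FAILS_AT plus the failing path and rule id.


decoded: {"extras": {"a": false}, "primary": false, "latitude": 0.25, "balance": 0.25, "checksum": 0x1A2B}

arrows below run writer -> reader for Ticket
migrating the Ticket value to v1:
  extras := {"a": false}
  primary := false
  latitude := 0.25 (float32 -> float64)
  balance := 0.25 (no value, default fills)
  checksum := 0x1A2B
  => decoded: {"extras": {"a": false}, "primary": false, "latitude": 0.25, "balance": 0.25, "checksum": 0x1A2B}
remaining Ticket differences; none change what is asked:
  field latitude in record Ticket: type float64 changed to float32 (its default is dropped) -> schema-level compatibility only; this Ticket value's decode is unchanged
  removed field balance from record Ticket -> schema-level compatibility only; this Ticket value's decode is unchanged
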